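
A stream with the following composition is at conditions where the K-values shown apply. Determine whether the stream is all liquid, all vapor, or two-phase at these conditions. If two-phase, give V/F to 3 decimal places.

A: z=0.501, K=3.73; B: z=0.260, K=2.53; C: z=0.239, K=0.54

all vapor

ΣzᵢKᵢ = 2.656; Σzᵢ/Kᵢ = 0.680.
Since Σzᵢ/Kᵢ < 1 the mixture is above its dew point — single vapor phase.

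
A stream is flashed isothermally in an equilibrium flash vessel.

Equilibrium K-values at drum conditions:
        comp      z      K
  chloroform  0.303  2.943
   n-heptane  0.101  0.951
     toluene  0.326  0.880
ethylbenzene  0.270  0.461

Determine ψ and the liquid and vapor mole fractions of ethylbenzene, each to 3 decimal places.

ψ = 0.623, x_ethylbenzene = 0.406, y_ethylbenzene = 0.187

Rachford–Rice: g(ψ) = Σ zᵢ(Kᵢ−1)/(1+ψ(Kᵢ−1)) = 0.
Feasibility: ΣzᵢKᵢ = 1.399, Σzᵢ/Kᵢ = 1.165 — both > 1, two phases present.
Newton–Raphson from ψ = 0.5:
  ψ = 0.500: g = 0.0527, g' = -0.447 → ψ = 0.618
  ψ = 0.618: g = 0.0020, g' = -0.418 → ψ = 0.623
Converged at ψ = 0.623.
Compositions from xᵢ = zᵢ/(1+ψ(Kᵢ−1)), yᵢ = Kᵢxᵢ:
  chloroform: x = 0.137, y = 0.404
  n-heptane: x = 0.104, y = 0.099
  toluene: x = 0.352, y = 0.310
  ethylbenzene: x = 0.406, y = 0.187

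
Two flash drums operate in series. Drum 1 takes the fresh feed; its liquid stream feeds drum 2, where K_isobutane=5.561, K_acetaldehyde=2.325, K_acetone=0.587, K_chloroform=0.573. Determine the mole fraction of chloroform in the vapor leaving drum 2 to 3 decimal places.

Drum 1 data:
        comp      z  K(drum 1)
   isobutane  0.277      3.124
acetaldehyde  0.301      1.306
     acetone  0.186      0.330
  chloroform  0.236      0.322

Drum 1:
Material balance + equilibrium reduce to Σ zᵢ(Kᵢ−1)/(1+ψ₁(Kᵢ−1)) = 0.
g(0) = ΣzᵢKᵢ − 1 = 0.396 and g(1) = 1 − Σzᵢ/Kᵢ = -0.616, so a root lies in (0, 1).
Newton iteration, ψ₁⁰ = 0.5:
  ψ₁ = 0.500: g = -0.0643, g' = -0.752 → ψ₁ = 0.415
  ψ₁ = 0.415: g = -0.0005, g' = -0.746 → ψ₁ = 0.414
Converged at ψ₁ = 0.414.
Drum-1 compositions:
  isobutane: x = 0.147, y = 0.461
  acetaldehyde: x = 0.267, y = 0.349
  acetone: x = 0.257, y = 0.085
  chloroform: x = 0.328, y = 0.106
Drum-2 feed = drum-1 liquid: z₂ = (0.1474, 0.2672, 0.2574, 0.3281).
Drum 2:
Let ψ₂ = V/F and solve Σ zᵢ(Kᵢ−1)/(1+ψ₂(Kᵢ−1)) = 0.
g(0) = ΣzᵢKᵢ − 1 = 0.780 and g(1) = 1 − Σzᵢ/Kᵢ = -0.152, so a root lies in (0, 1).
Iterate (Newton) starting at ψ₂ = 0.56:
  ψ₂ = 0.560: g = 0.0700, g' = -0.575 → ψ₂ = 0.682
  ψ₂ = 0.682: g = 0.0040, g' = -0.515 → ψ₂ = 0.690
Converged at ψ₂ = 0.690.
  isobutane: x = 0.036, y = 0.198
  acetaldehyde: x = 0.140, y = 0.325
  acetone: x = 0.360, y = 0.211
  chloroform: x = 0.465, y = 0.266

y_chloroform (drum 2) = 0.266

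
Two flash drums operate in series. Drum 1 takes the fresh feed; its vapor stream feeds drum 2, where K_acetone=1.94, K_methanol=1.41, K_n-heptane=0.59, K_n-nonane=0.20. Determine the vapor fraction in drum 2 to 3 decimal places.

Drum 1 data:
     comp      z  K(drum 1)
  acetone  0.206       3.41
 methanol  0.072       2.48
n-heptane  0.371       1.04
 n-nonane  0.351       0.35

Drum 1:
Material balance + equilibrium reduce to Σ zᵢ(Kᵢ−1)/(1+ψ₁(Kᵢ−1)) = 0.
g(0) = ΣzᵢKᵢ − 1 = 0.390 and g(1) = 1 − Σzᵢ/Kᵢ = -0.449, so a root lies in (0, 1).
Newton iteration, ψ₁⁰ = 0.34:
  ψ₁ = 0.340: g = 0.0655, g' = -0.676 → ψ₁ = 0.437
  ψ₁ = 0.437: g = 0.0025, g' = -0.632 → ψ₁ = 0.441
Converged at ψ₁ = 0.441.
Drum-1 compositions:
  acetone: x = 0.100, y = 0.341
  methanol: x = 0.044, y = 0.108
  n-heptane: x = 0.365, y = 0.379
  n-nonane: x = 0.492, y = 0.172
Drum-2 feed = drum-1 vapor: z₂ = (0.3406, 0.1081, 0.3792, 0.1722).
Drum 2:
Let ψ₂ = V/F and solve Σ zᵢ(Kᵢ−1)/(1+ψ₂(Kᵢ−1)) = 0.
g(0) = ΣzᵢKᵢ − 1 = 0.071 and g(1) = 1 − Σzᵢ/Kᵢ = -0.756, so a root lies in (0, 1).
Newton iteration, ψ₂⁰ = 0.5:
  ψ₂ = 0.500: g = -0.1706, g' = -0.559 → ψ₂ = 0.195
  ψ₂ = 0.195: g = -0.0205, g' = -0.461 → ψ₂ = 0.150
Converged at ψ₂ = 0.150.
  acetone: x = 0.298, y = 0.579
  methanol: x = 0.102, y = 0.144
  n-heptane: x = 0.404, y = 0.238
  n-nonane: x = 0.196, y = 0.039

V/F (drum 2) = 0.150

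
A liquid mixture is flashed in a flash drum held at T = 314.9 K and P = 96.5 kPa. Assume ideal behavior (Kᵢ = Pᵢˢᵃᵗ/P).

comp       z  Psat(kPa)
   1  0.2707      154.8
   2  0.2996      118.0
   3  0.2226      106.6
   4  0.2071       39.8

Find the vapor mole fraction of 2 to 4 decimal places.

y_2 = 0.3198

Raoult's law: Kᵢ = Pᵢˢᵃᵗ/P = Pᵢˢᵃᵗ/96.5.
  K_1 = 154.8/96.5 = 1.604145, K_2 = 118.0/96.5 = 1.222798, K_3 = 106.6/96.5 = 1.104663, K_4 = 39.8/96.5 = 0.412435
Newton–Raphson from V/F = 0.49:
  V/F = 0.4900: g = 0.03765, g' = -0.2141 → V/F = 0.6658
  V/F = 0.6658: g = -0.00334, g' = -0.2566 → V/F = 0.6528
  V/F = 0.6528: g = -0.00003, g' = -0.2524 → V/F = 0.6527
Converged at V/F = 0.6527.
Compositions from xᵢ = zᵢ/(1+V/F(Kᵢ−1)), yᵢ = Kᵢxᵢ:
  1: x = 0.1941, y = 0.3114
  2: x = 0.2616, y = 0.3198
  3: x = 0.2084, y = 0.2302
  4: x = 0.3359, y = 0.1385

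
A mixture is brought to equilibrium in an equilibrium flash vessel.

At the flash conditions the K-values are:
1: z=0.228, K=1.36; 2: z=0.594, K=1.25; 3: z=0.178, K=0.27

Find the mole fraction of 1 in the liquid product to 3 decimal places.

x_1 = 0.194

Let β = V/F and solve Σ zᵢ(Kᵢ−1)/(1+β(Kᵢ−1)) = 0.
g(0) = ΣzᵢKᵢ − 1 = 0.101 and g(1) = 1 − Σzᵢ/Kᵢ = -0.302, so a root lies in (0, 1).
Newton iteration, β⁰ = 0.31:
  β = 0.310: g = 0.0437, g' = -0.214 → β = 0.514
  β = 0.514: g = -0.0071, g' = -0.293 → β = 0.490
  β = 0.490: g = -0.0002, g' = -0.281 → β = 0.489
Converged at β = 0.489.
Compositions from xᵢ = zᵢ/(1+β(Kᵢ−1)), yᵢ = Kᵢxᵢ:
  1: x = 0.194, y = 0.264
  2: x = 0.529, y = 0.662
  3: x = 0.277, y = 0.075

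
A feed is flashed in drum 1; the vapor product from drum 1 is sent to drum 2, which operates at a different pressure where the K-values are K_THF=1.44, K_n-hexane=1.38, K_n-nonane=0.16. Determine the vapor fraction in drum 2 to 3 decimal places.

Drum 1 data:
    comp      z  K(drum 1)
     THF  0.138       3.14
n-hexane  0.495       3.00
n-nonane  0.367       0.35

V/F (drum 2) = 0.200

Drum 1:
Let ψ₁ = V/F and solve Σ zᵢ(Kᵢ−1)/(1+ψ₁(Kᵢ−1)) = 0.
Feasibility: ΣzᵢKᵢ = 2.047, Σzᵢ/Kᵢ = 1.258 — both > 1, two phases present.
Newton iteration, ψ₁⁰ = 0.5:
  ψ₁ = 0.500: g = 0.2843, g' = -0.983 → ψ₁ = 0.789
  ψ₁ = 0.789: g = 0.0039, g' = -1.039 → ψ₁ = 0.793
Converged at ψ₁ = 0.793.
Drum-1 compositions:
  THF: x = 0.051, y = 0.161
  n-hexane: x = 0.191, y = 0.574
  n-nonane: x = 0.757, y = 0.265
Drum-2 feed = drum-1 vapor: z₂ = (0.1607, 0.5742, 0.2651).
Drum 2:
Iterate (Newton) starting at ψ₂ = 0.5:
  ψ₂ = 0.500: g = -0.1426, g' = -0.635 → ψ₂ = 0.276
  ψ₂ = 0.276: g = -0.0292, g' = -0.409 → ψ₂ = 0.204
  ψ₂ = 0.204: g = -0.0015, g' = -0.370 → ψ₂ = 0.200
Converged at ψ₂ = 0.200.
  THF: x = 0.148, y = 0.213
  n-hexane: x = 0.534, y = 0.736
  n-nonane: x = 0.319, y = 0.051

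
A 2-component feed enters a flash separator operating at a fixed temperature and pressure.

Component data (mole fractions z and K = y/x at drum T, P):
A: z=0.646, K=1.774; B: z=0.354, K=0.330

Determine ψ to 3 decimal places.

Material balance + equilibrium reduce to Σ zᵢ(Kᵢ−1)/(1+ψ(Kᵢ−1)) = 0.
Check two-phase: ΣzᵢKᵢ = 1.263 > 1 and Σzᵢ/Kᵢ = 1.437 > 1, so g(0) = 0.263 > 0 and g(1) = -0.437 < 0.
Binary case is linear: z₁(K₁−1)(1+ψ(K₂−1)) + z₂(K₂−1)(1+ψ(K₁−1)) = 0
⇒ ψ = [z₁(K₁−1)+z₂(K₂−1)] / [−(K₁−1)(K₂−1)] = 0.2628/0.5186 = 0.507

ψ = 0.507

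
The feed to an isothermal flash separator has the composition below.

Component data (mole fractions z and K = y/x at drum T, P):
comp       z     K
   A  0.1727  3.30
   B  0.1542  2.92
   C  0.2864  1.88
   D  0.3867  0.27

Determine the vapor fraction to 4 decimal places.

ψ = 0.5676

Material balance + equilibrium reduce to Σ zᵢ(Kᵢ−1)/(1+ψ(Kᵢ−1)) = 0.
g(0) = ΣzᵢKᵢ − 1 = 0.6630 and g(1) = 1 − Σzᵢ/Kᵢ = -0.6897, so a root lies in (0, 1).
Newton–Raphson from ψ = 0.37:
  ψ = 0.3700: g = 0.19106, g' = -0.9740 → ψ = 0.5662
  ψ = 0.5662: g = 0.00146, g' = -1.0004 → ψ = 0.5676
Converged at ψ = 0.5676.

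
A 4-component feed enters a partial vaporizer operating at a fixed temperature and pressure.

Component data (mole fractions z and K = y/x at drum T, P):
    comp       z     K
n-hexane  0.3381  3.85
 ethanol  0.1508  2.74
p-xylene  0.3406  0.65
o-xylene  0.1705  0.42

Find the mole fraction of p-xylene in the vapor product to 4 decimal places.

y_p-xylene = 0.3210

Material balance + equilibrium reduce to Σ zᵢ(Kᵢ−1)/(1+ψ(Kᵢ−1)) = 0.
g(0) = ΣzᵢKᵢ − 1 = 1.0079 and g(1) = 1 − Σzᵢ/Kᵢ = -0.0728, so a root lies in (0, 1).
Iterate (Newton) starting at ψ = 0.5:
  ψ = 0.5000: g = 0.25389, g' = -0.7726 → ψ = 0.8286
  ψ = 0.8286: g = 0.03582, g' = -0.6150 → ψ = 0.8868
  ψ = 0.8868: g = -0.00016, g' = -0.6222 → ψ = 0.8866
Converged at ψ = 0.8866.
Compositions from xᵢ = zᵢ/(1+ψ(Kᵢ−1)), yᵢ = Kᵢxᵢ:
  n-hexane: x = 0.0959, y = 0.3691
  ethanol: x = 0.0593, y = 0.1625
  p-xylene: x = 0.4938, y = 0.3210
  o-xylene: x = 0.3510, y = 0.1474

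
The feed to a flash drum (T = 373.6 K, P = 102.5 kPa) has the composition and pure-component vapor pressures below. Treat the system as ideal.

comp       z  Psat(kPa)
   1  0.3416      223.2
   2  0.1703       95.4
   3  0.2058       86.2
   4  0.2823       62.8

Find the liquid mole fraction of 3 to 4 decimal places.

x_3 = 0.2355

Raoult's law: Kᵢ = Pᵢˢᵃᵗ/P = Pᵢˢᵃᵗ/102.5.
  K_1 = 223.2/102.5 = 2.177561, K_2 = 95.4/102.5 = 0.930732, K_3 = 86.2/102.5 = 0.840976, K_4 = 62.8/102.5 = 0.612683
Rachford–Rice: g(ψ) = Σ zᵢ(Kᵢ−1)/(1+ψ(Kᵢ−1)) = 0.
Check two-phase: ΣzᵢKᵢ = 1.2484 > 1 and Σzᵢ/Kᵢ = 1.0453 > 1, so g(0) = 0.2484 > 0 and g(1) = -0.0453 < 0.
Newton–Raphson from ψ = 0.5:
  ψ = 0.5000: g = 0.06981, g' = -0.2598 → ψ = 0.7687
  ψ = 0.7687: g = 0.00570, g' = -0.2240 → ψ = 0.7941
  ψ = 0.7941: g = 0.00002, g' = -0.2226 → ψ = 0.7942
Converged at ψ = 0.7942.
Compositions from xᵢ = zᵢ/(1+ψ(Kᵢ−1)), yᵢ = Kᵢxᵢ:
  1: x = 0.1765, y = 0.3844
  2: x = 0.1802, y = 0.1677
  3: x = 0.2355, y = 0.1981
  4: x = 0.4077, y = 0.2498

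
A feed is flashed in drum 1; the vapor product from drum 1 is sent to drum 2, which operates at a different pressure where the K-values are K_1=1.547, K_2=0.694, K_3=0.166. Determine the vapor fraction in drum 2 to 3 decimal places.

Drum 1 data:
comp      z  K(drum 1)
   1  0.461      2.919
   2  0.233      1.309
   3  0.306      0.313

V/F (drum 2) = 0.200

Drum 1:
Material balance + equilibrium reduce to Σ zᵢ(Kᵢ−1)/(1+ψ₁(Kᵢ−1)) = 0.
Feasibility: ΣzᵢKᵢ = 1.746, Σzᵢ/Kᵢ = 1.314 — both > 1, two phases present.
Newton–Raphson from ψ₁ = 0.5:
  ψ₁ = 0.500: g = 0.1936, g' = -0.794 → ψ₁ = 0.744
  ψ₁ = 0.744: g = -0.0070, g' = -0.907 → ψ₁ = 0.736
Converged at ψ₁ = 0.736.
Drum-1 compositions:
  1: x = 0.191, y = 0.558
  2: x = 0.190, y = 0.248
  3: x = 0.619, y = 0.194
Drum-2 feed = drum-1 vapor: z₂ = (0.5577, 0.2485, 0.1938).
Drum 2:
Rachford–Rice: g(ψ₂) = Σ zᵢ(Kᵢ−1)/(1+ψ₂(Kᵢ−1)) = 0.
Check two-phase: ΣzᵢKᵢ = 1.067 > 1 and Σzᵢ/Kᵢ = 1.886 > 1, so g(0) = 0.067 > 0 and g(1) = -0.886 < 0.
Newton iteration, ψ₂⁰ = 0.5:
  ψ₂ = 0.500: g = -0.1274, g' = -0.532 → ψ₂ = 0.260
  ψ₂ = 0.260: g = -0.0220, g' = -0.375 → ψ₂ = 0.202
  ψ₂ = 0.202: g = -0.0006, g' = -0.357 → ψ₂ = 0.200
Converged at ψ₂ = 0.200.
  1: x = 0.503, y = 0.778
  2: x = 0.265, y = 0.184
  3: x = 0.233, y = 0.039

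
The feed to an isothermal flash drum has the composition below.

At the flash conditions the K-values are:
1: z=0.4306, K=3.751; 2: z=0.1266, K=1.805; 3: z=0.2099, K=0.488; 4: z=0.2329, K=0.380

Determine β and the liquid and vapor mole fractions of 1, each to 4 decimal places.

Rachford–Rice: g(β) = Σ zᵢ(Kᵢ−1)/(1+β(Kᵢ−1)) = 0.
g(0) = ΣzᵢKᵢ − 1 = 1.0346 and g(1) = 1 − Σzᵢ/Kᵢ = -0.2280, so a root lies in (0, 1).
Iterate (Newton) starting at β = 0.5:
  β = 0.5000: g = 0.21761, g' = -0.9066 → β = 0.7400
  β = 0.7400: g = 0.01423, g' = -0.8341 → β = 0.7571
  β = 0.7571: g = -0.00004, g' = -0.8393 → β = 0.7570
Converged at β = 0.7570.
Compositions from xᵢ = zᵢ/(1+β(Kᵢ−1)), yᵢ = Kᵢxᵢ:
  1: x = 0.1397, y = 0.5240
  2: x = 0.0787, y = 0.1420
  3: x = 0.3427, y = 0.1673
  4: x = 0.4389, y = 0.1668

β = 0.7570, x_1 = 0.1397, y_1 = 0.5240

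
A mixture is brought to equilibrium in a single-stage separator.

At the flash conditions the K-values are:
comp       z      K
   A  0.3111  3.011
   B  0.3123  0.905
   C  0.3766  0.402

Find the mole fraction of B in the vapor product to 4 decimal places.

y_B = 0.2947

Let β = V/F and solve Σ zᵢ(Kᵢ−1)/(1+β(Kᵢ−1)) = 0.
Feasibility: ΣzᵢKᵢ = 1.3707, Σzᵢ/Kᵢ = 1.3852 — both > 1, two phases present.
Newton iteration, β⁰ = 0.5:
  β = 0.5000: g = -0.04046, g' = -0.5900 → β = 0.4314
  β = 0.4314: g = 0.00054, g' = -0.6084 → β = 0.4323
Converged at β = 0.4323.
Compositions from xᵢ = zᵢ/(1+β(Kᵢ−1)), yᵢ = Kᵢxᵢ:
  A: x = 0.1664, y = 0.5011
  B: x = 0.3257, y = 0.2947
  C: x = 0.5079, y = 0.2042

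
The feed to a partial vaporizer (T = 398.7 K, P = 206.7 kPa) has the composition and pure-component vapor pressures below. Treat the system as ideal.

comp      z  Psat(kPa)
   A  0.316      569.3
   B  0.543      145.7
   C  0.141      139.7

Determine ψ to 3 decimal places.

Raoult's law: Kᵢ = Pᵢˢᵃᵗ/P = Pᵢˢᵃᵗ/206.7.
  K_A = 569.3/206.7 = 2.75423, K_B = 145.7/206.7 = 0.70489, K_C = 139.7/206.7 = 0.67586
Rachford–Rice: g(ψ) = Σ zᵢ(Kᵢ−1)/(1+ψ(Kᵢ−1)) = 0.
Feasibility: ΣzᵢKᵢ = 1.348, Σzᵢ/Kᵢ = 1.094 — both > 1, two phases present.
Iterate (Newton) starting at ψ = 0.55:
  ψ = 0.550: g = 0.0352, g' = -0.341 → ψ = 0.653
  ψ = 0.653: g = 0.0018, g' = -0.308 → ψ = 0.659
Converged at ψ = 0.659.

ψ = 0.659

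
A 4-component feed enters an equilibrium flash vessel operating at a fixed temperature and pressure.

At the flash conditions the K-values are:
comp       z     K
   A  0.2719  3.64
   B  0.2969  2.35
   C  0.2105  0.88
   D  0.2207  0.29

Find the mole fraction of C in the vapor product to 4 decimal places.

Newton iteration, ψ⁰ = 0.53:
  ψ = 0.5300: g = 0.25462, g' = -0.8025 → ψ = 0.8473
  ψ = 0.8473: g = -0.01266, g' = -1.0032 → ψ = 0.8346
  ψ = 0.8346: g = -0.00016, g' = -0.9783 → ψ = 0.8345
Converged at ψ = 0.8345.
Compositions from xᵢ = zᵢ/(1+ψ(Kᵢ−1)), yᵢ = Kᵢxᵢ:
  A: x = 0.0849, y = 0.3090
  B: x = 0.1396, y = 0.3281
  C: x = 0.2339, y = 0.2059
  D: x = 0.5416, y = 0.1571

y_C = 0.2059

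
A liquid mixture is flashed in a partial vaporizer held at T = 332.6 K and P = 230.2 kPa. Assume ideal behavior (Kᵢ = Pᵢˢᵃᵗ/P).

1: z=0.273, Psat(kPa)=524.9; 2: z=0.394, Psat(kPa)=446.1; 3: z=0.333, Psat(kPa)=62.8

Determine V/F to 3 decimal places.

Raoult's law: Kᵢ = Pᵢˢᵃᵗ/P = Pᵢˢᵃᵗ/230.2.
  K_1 = 524.9/230.2 = 2.28019, K_2 = 446.1/230.2 = 1.93788, K_3 = 62.8/230.2 = 0.27281
Rachford–Rice: g(V/F) = Σ zᵢ(Kᵢ−1)/(1+V/F(Kᵢ−1)) = 0.
g(0) = ΣzᵢKᵢ − 1 = 0.477 and g(1) = 1 − Σzᵢ/Kᵢ = -0.544, so a root lies in (0, 1).
Newton–Raphson from V/F = 0.5:
  V/F = 0.500: g = 0.0841, g' = -0.762 → V/F = 0.610
  V/F = 0.610: g = -0.0043, g' = -0.851 → V/F = 0.605
Converged at V/F = 0.605.

V/F = 0.605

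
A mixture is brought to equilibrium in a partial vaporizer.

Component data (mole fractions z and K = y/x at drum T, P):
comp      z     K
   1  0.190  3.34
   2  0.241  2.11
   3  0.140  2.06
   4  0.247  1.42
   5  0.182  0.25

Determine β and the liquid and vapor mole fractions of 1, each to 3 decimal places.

Rachford–Rice: g(β) = Σ zᵢ(Kᵢ−1)/(1+β(Kᵢ−1)) = 0.
Feasibility: ΣzᵢKᵢ = 1.828, Σzᵢ/Kᵢ = 1.141 — both > 1, two phases present.
Newton iteration, β⁰ = 0.7:
  β = 0.700: g = 0.1971, g' = -0.775 → β = 0.954
  β = 0.954: g = -0.0648, g' = -1.497 → β = 0.911
  β = 0.911: g = -0.0054, g' = -1.263 → β = 0.907
Converged at β = 0.907.
Compositions from xᵢ = zᵢ/(1+β(Kᵢ−1)), yᵢ = Kᵢxᵢ:
  1: x = 0.061, y = 0.203
  2: x = 0.120, y = 0.253
  3: x = 0.071, y = 0.147
  4: x = 0.179, y = 0.254
  5: x = 0.569, y = 0.142

β = 0.907, x_1 = 0.061, y_1 = 0.203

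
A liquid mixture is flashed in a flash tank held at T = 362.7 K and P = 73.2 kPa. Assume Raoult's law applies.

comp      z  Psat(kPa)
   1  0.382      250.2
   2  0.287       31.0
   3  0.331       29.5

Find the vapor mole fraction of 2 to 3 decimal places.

Raoult's law: Kᵢ = Pᵢˢᵃᵗ/P = Pᵢˢᵃᵗ/73.2.
  K_1 = 250.2/73.2 = 3.41803, K_2 = 31.0/73.2 = 0.42350, K_3 = 29.5/73.2 = 0.40301
Let β = V/F and solve Σ zᵢ(Kᵢ−1)/(1+β(Kᵢ−1)) = 0.
Check two-phase: ΣzᵢKᵢ = 1.561 > 1 and Σzᵢ/Kᵢ = 1.611 > 1, so g(0) = 0.561 > 0 and g(1) = -0.611 < 0.
Iterate (Newton) starting at β = 0.5:
  β = 0.500: g = -0.0960, g' = -0.886 → β = 0.392
  β = 0.392: g = 0.0028, g' = -0.949 → β = 0.395
Converged at β = 0.395.
Compositions from xᵢ = zᵢ/(1+β(Kᵢ−1)), yᵢ = Kᵢxᵢ:
  1: x = 0.195, y = 0.668
  2: x = 0.372, y = 0.157
  3: x = 0.433, y = 0.175

y_2 = 0.157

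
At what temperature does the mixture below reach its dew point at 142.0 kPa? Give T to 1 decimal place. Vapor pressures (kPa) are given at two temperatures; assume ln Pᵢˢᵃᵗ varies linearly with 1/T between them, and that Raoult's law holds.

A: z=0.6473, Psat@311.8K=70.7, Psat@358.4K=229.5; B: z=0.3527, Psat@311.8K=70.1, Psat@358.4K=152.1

T = 342.3 K

Dew-point temperature: Σzᵢ·P/Pᵢˢᵃᵗ(T) = 1. Interpolate ln Pᵢˢᵃᵗ = aᵢ + bᵢ/T.
  T = 311.8 K: ΣzᵢP/Pᵢˢᵃᵗ = 2.0145
  T = 358.4 K: ΣzᵢP/Pᵢˢᵃᵗ = 0.7298
  T = 335.1 K: ΣzᵢP/Pᵢˢᵃᵗ = 1.1648
  T = 346.8 K: ΣzᵢP/Pᵢˢᵃᵗ = 0.9129
  T = 341.0 K: ΣzᵢP/Pᵢˢᵃᵗ = 1.0277
  T = 343.9 K: ΣzᵢP/Pᵢˢᵃᵗ = 0.9680
Interpolating between 341.0 K and 343.9 K gives T ≈ 342.3 K.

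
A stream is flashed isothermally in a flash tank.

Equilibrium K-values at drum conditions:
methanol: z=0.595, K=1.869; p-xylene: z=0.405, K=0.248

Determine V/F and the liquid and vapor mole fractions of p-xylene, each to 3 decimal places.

Rachford–Rice: g(V/F) = Σ zᵢ(Kᵢ−1)/(1+V/F(Kᵢ−1)) = 0.
g(0) = ΣzᵢKᵢ − 1 = 0.212 and g(1) = 1 − Σzᵢ/Kᵢ = -0.951, so a root lies in (0, 1).
Binary case is linear: z₁(K₁−1)(1+V/F(K₂−1)) + z₂(K₂−1)(1+V/F(K₁−1)) = 0
⇒ V/F = [z₁(K₁−1)+z₂(K₂−1)] / [−(K₁−1)(K₂−1)] = 0.2125/0.6535 = 0.325
Compositions from xᵢ = zᵢ/(1+V/F(Kᵢ−1)), yᵢ = Kᵢxᵢ:
  methanol: x = 0.464, y = 0.867
  p-xylene: x = 0.536, y = 0.133

V/F = 0.325, x_p-xylene = 0.536, y_p-xylene = 0.133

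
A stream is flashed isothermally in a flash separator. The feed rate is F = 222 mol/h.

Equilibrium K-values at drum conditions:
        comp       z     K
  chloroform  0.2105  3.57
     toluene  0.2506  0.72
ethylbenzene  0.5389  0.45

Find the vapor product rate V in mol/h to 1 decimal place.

Newton–Raphson from β = 0.5:
  β = 0.5000: g = -0.25366, g' = -0.6030 → β = 0.0793
  β = 0.0793: g = 0.06768, g' = -1.1581 → β = 0.1378
  β = 0.1378: g = 0.00584, g' = -0.9704 → β = 0.1438
Converged at β = 0.1438.
Then V = β·F = 0.1438·222 = 31.9 mol/h and L = F − V = 190.1 mol/h.

V = 31.9 mol/h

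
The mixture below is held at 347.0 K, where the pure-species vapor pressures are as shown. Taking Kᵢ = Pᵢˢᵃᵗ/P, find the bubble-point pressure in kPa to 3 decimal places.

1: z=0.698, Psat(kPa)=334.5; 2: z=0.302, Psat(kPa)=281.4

Pbub = 318.464 kPa

At the bubble point ψ → 0, so ΣzᵢKᵢ = 1 with Kᵢ = Pᵢˢᵃᵗ/P ⇒ P = ΣzᵢPᵢˢᵃᵗ.
P = 0.698·334.5 + 0.302·281.4 = 318.464 kPa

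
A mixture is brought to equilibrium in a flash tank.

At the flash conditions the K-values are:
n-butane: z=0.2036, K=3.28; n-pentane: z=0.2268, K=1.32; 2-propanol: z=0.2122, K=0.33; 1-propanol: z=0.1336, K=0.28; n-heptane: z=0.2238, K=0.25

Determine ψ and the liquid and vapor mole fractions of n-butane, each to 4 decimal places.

ψ = 0.1103, x_n-butane = 0.1627, y_n-butane = 0.5336

Rachford–Rice: g(ψ) = Σ zᵢ(Kᵢ−1)/(1+ψ(Kᵢ−1)) = 0.
g(0) = ΣzᵢKᵢ − 1 = 0.1306 and g(1) = 1 − Σzᵢ/Kᵢ = -1.2493, so a root lies in (0, 1).
Newton–Raphson from ψ = 0.54:
  ψ = 0.5400: g = -0.39232, g' = -1.0043 → ψ = 0.1494
  ψ = 0.1494: g = -0.03926, g' = -0.9743 → ψ = 0.1091
  ψ = 0.1091: g = 0.00130, g' = -1.0422 → ψ = 0.1103
Converged at ψ = 0.1103.
Compositions from xᵢ = zᵢ/(1+ψ(Kᵢ−1)), yᵢ = Kᵢxᵢ:
  n-butane: x = 0.1627, y = 0.5336
  n-pentane: x = 0.2191, y = 0.2892
  2-propanol: x = 0.2291, y = 0.0756
  1-propanol: x = 0.1451, y = 0.0406
  n-heptane: x = 0.2440, y = 0.0610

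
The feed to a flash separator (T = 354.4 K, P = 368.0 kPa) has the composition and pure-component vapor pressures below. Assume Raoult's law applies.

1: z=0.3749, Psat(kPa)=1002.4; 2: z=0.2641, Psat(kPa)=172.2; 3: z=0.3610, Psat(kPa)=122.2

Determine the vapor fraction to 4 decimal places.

ψ = 0.2501

Raoult's law: Kᵢ = Pᵢˢᵃᵗ/P = Pᵢˢᵃᵗ/368.0.
  K_1 = 1002.4/368.0 = 2.723913, K_2 = 172.2/368.0 = 0.467935, K_3 = 122.2/368.0 = 0.332065
Rachford–Rice: g(ψ) = Σ zᵢ(Kᵢ−1)/(1+ψ(Kᵢ−1)) = 0.
Check two-phase: ΣzᵢKᵢ = 1.2647 > 1 and Σzᵢ/Kᵢ = 1.7892 > 1, so g(0) = 0.2647 > 0 and g(1) = -0.7892 < 0.
Iterate (Newton) starting at ψ = 0.5:
  ψ = 0.5000: g = -0.20638, g' = -0.8232 → ψ = 0.2493
  ψ = 0.2493: g = 0.00072, g' = -0.8762 → ψ = 0.2501
Converged at ψ = 0.2501.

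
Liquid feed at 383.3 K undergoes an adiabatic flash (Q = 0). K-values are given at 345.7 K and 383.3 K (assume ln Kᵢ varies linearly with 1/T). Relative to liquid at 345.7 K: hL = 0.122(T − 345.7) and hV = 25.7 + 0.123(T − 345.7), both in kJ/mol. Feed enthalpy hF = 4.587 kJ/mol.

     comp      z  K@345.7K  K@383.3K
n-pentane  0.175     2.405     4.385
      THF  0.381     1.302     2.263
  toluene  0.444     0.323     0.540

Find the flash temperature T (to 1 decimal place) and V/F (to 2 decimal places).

T = 347.8 K, V/F = 0.17

Adiabatic flash: solve Rachford–Rice at each trial T, then check hF = ψ·hV(T) + (1−ψ)·hL(T).
  T = 345.7 K: K = (2.405, 1.302, 0.323), RR gives ψ = 0.109, H_out = 2.805 kJ/mol
  T = 383.3 K: K = (4.385, 2.263, 0.540), RR gives ψ = 0.943, H_out = 28.869 kJ/mol
  T = 364.5 K: K = (3.298, 1.741, 0.423), RR gives ψ = 0.555, H_out = 16.574 kJ/mol
  T = 355.1 K: K = (2.828, 1.511, 0.371), RR gives ψ = 0.354, H_out = 10.247 kJ/mol
  T = 350.4 K: K = (2.611, 1.404, 0.347), RR gives ψ = 0.239, H_out = 6.723 kJ/mol
  T = 348.0 K: K = (2.504, 1.351, 0.334), RR gives ψ = 0.175, H_out = 4.780 kJ/mol
Linear interpolation between T = 345.7 (H_out = 2.805) and T = 348.0 (H_out = 4.780) on hF = 4.587 gives T ≈ 347.8 K, at which ψ = 0.17.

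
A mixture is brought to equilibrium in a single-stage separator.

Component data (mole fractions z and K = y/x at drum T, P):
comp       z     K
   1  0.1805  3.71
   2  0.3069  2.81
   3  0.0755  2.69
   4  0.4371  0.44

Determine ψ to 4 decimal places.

Newton iteration, ψ⁰ = 0.5:
  ψ = 0.5000: g = 0.22849, g' = -0.8438 → ψ = 0.7708
  ψ = 0.7708: g = 0.01503, g' = -0.7792 → ψ = 0.7901
  ψ = 0.7901: g = -0.00005, g' = -0.7851 → ψ = 0.7900
Converged at ψ = 0.7900.

ψ = 0.7900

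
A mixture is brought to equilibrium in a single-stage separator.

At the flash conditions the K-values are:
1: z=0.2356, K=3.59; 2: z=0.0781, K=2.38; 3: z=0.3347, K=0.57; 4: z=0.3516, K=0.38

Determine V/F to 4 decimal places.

V/F = 0.2846

Material balance + equilibrium reduce to Σ zᵢ(Kᵢ−1)/(1+V/F(Kᵢ−1)) = 0.
Check two-phase: ΣzᵢKᵢ = 1.3561 > 1 and Σzᵢ/Kᵢ = 1.6109 > 1, so g(0) = 0.3561 > 0 and g(1) = -0.6109 < 0.
Iterate (Newton) starting at V/F = 0.5:
  V/F = 0.5000: g = -0.16961, g' = -0.7364 → V/F = 0.2697
  V/F = 0.2697: g = 0.01325, g' = -0.9009 → V/F = 0.2844
  V/F = 0.2844: g = 0.00015, g' = -0.8803 → V/F = 0.2846
Converged at V/F = 0.2846.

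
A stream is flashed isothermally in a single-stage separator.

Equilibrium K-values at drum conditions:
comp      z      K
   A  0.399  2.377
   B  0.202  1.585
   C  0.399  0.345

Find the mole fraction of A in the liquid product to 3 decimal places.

x_A = 0.229

Newton iteration, ψ⁰ = 0.37:
  ψ = 0.370: g = 0.1162, g' = -0.677 → ψ = 0.542
  ψ = 0.542: g = -0.0006, g' = -0.699 → ψ = 0.541
Converged at ψ = 0.541.
Compositions from xᵢ = zᵢ/(1+ψ(Kᵢ−1)), yᵢ = Kᵢxᵢ:
  A: x = 0.229, y = 0.544
  B: x = 0.153, y = 0.243
  C: x = 0.618, y = 0.213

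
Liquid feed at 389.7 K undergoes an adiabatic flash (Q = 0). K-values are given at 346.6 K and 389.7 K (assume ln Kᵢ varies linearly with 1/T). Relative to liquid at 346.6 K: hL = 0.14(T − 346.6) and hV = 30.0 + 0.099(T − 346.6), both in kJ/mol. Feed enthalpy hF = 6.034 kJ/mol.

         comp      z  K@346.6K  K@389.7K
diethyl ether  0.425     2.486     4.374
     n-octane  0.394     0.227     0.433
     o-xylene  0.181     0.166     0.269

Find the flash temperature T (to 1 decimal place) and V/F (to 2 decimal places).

T = 349.9 K, V/F = 0.19

Adiabatic flash: solve Rachford–Rice at each trial T, then check hF = ψ·hV(T) + (1−ψ)·hL(T).
  T = 346.6 K: K = (2.486, 0.227, 0.166), RR gives ψ = 0.149, H_out = 4.483 kJ/mol
  T = 389.7 K: K = (4.374, 0.433, 0.269), RR gives ψ = 0.512, H_out = 20.477 kJ/mol
  T = 368.1 K: K = (3.350, 0.319, 0.214), RR gives ψ = 0.350, H_out = 13.196 kJ/mol
  T = 357.4 K: K = (2.901, 0.271, 0.189), RR gives ψ = 0.260, H_out = 9.204 kJ/mol
  T = 352.0 K: K = (2.689, 0.248, 0.177), RR gives ψ = 0.208, H_out = 6.962 kJ/mol
  T = 349.3 K: K = (2.586, 0.237, 0.172), RR gives ψ = 0.180, H_out = 5.757 kJ/mol
  T = 350.6 K: K = (2.635, 0.243, 0.174), RR gives ψ = 0.194, H_out = 6.345 kJ/mol
Linear interpolation between T = 349.3 (H_out = 5.757) and T = 350.6 (H_out = 6.345) on hF = 6.034 gives T ≈ 349.9 K, at which ψ = 0.19.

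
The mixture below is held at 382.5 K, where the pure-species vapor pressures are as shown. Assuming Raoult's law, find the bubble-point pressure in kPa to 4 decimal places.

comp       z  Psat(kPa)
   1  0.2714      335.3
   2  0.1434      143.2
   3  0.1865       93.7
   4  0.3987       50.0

Pbub = 148.9453 kPa

At the bubble point ψ → 0, so ΣzᵢKᵢ = 1 with Kᵢ = Pᵢˢᵃᵗ/P ⇒ P = ΣzᵢPᵢˢᵃᵗ.
P = 0.2714·335.3 + 0.1434·143.2 + 0.1865·93.7 + 0.3987·50.0 = 148.9453 kPa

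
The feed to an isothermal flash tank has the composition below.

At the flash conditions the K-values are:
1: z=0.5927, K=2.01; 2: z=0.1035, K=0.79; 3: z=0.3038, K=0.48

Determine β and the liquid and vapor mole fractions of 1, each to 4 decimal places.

Newton iteration, β⁰ = 0.48:
  β = 0.4800: g = 0.16848, g' = -0.4258 → β = 0.8757
  β = 0.8757: g = 0.00098, g' = -0.4540 → β = 0.8778
Converged at β = 0.8778.
Compositions from xᵢ = zᵢ/(1+β(Kᵢ−1)), yᵢ = Kᵢxᵢ:
  1: x = 0.3142, y = 0.6315
  2: x = 0.1269, y = 0.1002
  3: x = 0.5589, y = 0.2683

β = 0.8778, x_1 = 0.3142, y_1 = 0.6315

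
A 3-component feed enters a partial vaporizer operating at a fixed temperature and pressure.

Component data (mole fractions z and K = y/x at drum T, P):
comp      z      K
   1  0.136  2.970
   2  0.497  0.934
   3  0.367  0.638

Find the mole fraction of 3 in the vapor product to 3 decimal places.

y_3 = 0.257

Material balance + equilibrium reduce to Σ zᵢ(Kᵢ−1)/(1+ψ(Kᵢ−1)) = 0.
g(0) = ΣzᵢKᵢ − 1 = 0.102 and g(1) = 1 − Σzᵢ/Kᵢ = -0.153, so a root lies in (0, 1).
Iterate (Newton) starting at ψ = 0.62:
  ψ = 0.620: g = -0.0849, g' = -0.189 → ψ = 0.171
  ψ = 0.171: g = 0.0254, g' = -0.352 → ψ = 0.244
  ψ = 0.244: g = 0.0019, g' = -0.301 → ψ = 0.250
Converged at ψ = 0.250.
Compositions from xᵢ = zᵢ/(1+ψ(Kᵢ−1)), yᵢ = Kᵢxᵢ:
  1: x = 0.091, y = 0.271
  2: x = 0.505, y = 0.472
  3: x = 0.404, y = 0.257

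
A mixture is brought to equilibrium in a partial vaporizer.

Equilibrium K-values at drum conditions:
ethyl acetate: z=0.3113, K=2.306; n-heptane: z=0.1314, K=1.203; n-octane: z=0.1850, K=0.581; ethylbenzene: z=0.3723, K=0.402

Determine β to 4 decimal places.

β = 0.2193

Material balance + equilibrium reduce to Σ zᵢ(Kᵢ−1)/(1+β(Kᵢ−1)) = 0.
Check two-phase: ΣzᵢKᵢ = 1.1331 > 1 and Σzᵢ/Kᵢ = 1.4888 > 1, so g(0) = 0.1331 > 0 and g(1) = -0.4888 < 0.
Iterate (Newton) starting at β = 0.5:
  β = 0.5000: g = -0.14549, g' = -0.5217 → β = 0.2211
  β = 0.2211: g = -0.00101, g' = -0.5409 → β = 0.2193
Converged at β = 0.2193.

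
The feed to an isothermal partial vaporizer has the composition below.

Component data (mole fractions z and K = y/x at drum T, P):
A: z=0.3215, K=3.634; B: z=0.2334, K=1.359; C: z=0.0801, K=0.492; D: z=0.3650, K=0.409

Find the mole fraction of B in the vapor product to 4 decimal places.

Material balance + equilibrium reduce to Σ zᵢ(Kᵢ−1)/(1+ψ(Kᵢ−1)) = 0.
Feasibility: ΣzᵢKᵢ = 1.6742, Σzᵢ/Kᵢ = 1.3154 — both > 1, two phases present.
Newton iteration, ψ⁰ = 0.53:
  ψ = 0.5300: g = 0.05405, g' = -0.7188 → ψ = 0.6052
  ψ = 0.6052: g = 0.00070, g' = -0.7039 → ψ = 0.6062
Converged at ψ = 0.6062.
Compositions from xᵢ = zᵢ/(1+ψ(Kᵢ−1)), yᵢ = Kᵢxᵢ:
  A: x = 0.1238, y = 0.4499
  B: x = 0.1917, y = 0.2605
  C: x = 0.1157, y = 0.0569
  D: x = 0.5688, y = 0.2326

y_B = 0.2605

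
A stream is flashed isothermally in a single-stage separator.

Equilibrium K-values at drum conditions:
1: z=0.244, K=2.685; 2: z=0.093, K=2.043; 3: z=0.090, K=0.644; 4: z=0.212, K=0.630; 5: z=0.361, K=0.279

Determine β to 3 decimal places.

Material balance + equilibrium reduce to Σ zᵢ(Kᵢ−1)/(1+β(Kᵢ−1)) = 0.
Check two-phase: ΣzᵢKᵢ = 1.137 > 1 and Σzᵢ/Kᵢ = 1.907 > 1, so g(0) = 0.137 > 0 and g(1) = -0.907 < 0.
Iterate (Newton) starting at β = 0.5:
  β = 0.500: g = -0.2553, g' = -0.767 → β = 0.167
  β = 0.167: g = -0.0103, g' = -0.784 → β = 0.154
Converged at β = 0.154.

β = 0.154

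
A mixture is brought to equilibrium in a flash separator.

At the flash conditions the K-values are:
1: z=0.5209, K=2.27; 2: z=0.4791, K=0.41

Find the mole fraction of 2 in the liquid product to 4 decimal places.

Binary case is linear: z₁(K₁−1)(1+V/F(K₂−1)) + z₂(K₂−1)(1+V/F(K₁−1)) = 0
⇒ V/F = [z₁(K₁−1)+z₂(K₂−1)] / [−(K₁−1)(K₂−1)] = 0.37887/0.74930 = 0.5056
Compositions from xᵢ = zᵢ/(1+V/F(Kᵢ−1)), yᵢ = Kᵢxᵢ:
  1: x = 0.3172, y = 0.7201
  2: x = 0.6828, y = 0.2799

x_2 = 0.6828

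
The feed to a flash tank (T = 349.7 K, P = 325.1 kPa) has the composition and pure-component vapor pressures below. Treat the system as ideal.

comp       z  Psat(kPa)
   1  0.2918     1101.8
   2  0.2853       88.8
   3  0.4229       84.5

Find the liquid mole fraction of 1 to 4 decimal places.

Raoult's law: Kᵢ = Pᵢˢᵃᵗ/P = Pᵢˢᵃᵗ/325.1.
  K_1 = 1101.8/325.1 = 3.389111, K_2 = 88.8/325.1 = 0.273147, K_3 = 84.5/325.1 = 0.259920
Rachford–Rice: g(V/F) = Σ zᵢ(Kᵢ−1)/(1+V/F(Kᵢ−1)) = 0.
Check two-phase: ΣzᵢKᵢ = 1.1768 > 1 and Σzᵢ/Kᵢ = 2.7576 > 1, so g(0) = 0.1768 > 0 and g(1) = -1.7576 < 0.
Newton iteration, V/F⁰ = 0.32:
  V/F = 0.3200: g = -0.28524, g' = -1.1886 → V/F = 0.0800
  V/F = 0.0800: g = 0.03240, g' = -1.6055 → V/F = 0.1002
  V/F = 0.1002: g = 0.00078, g' = -1.5298 → V/F = 0.1007
Converged at V/F = 0.1007.
Compositions from xᵢ = zᵢ/(1+V/F(Kᵢ−1)), yᵢ = Kᵢxᵢ:
  1: x = 0.2352, y = 0.7971
  2: x = 0.3078, y = 0.0841
  3: x = 0.4570, y = 0.1188

x_1 = 0.2352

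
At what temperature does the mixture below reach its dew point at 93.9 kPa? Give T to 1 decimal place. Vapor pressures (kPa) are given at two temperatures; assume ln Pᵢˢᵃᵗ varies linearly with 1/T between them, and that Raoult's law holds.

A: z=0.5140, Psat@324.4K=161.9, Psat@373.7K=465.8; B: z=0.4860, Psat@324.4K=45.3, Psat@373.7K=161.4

Dew-point temperature: Σzᵢ·P/Pᵢˢᵃᵗ(T) = 1. Interpolate ln Pᵢˢᵃᵗ = aᵢ + bᵢ/T.
  T = 324.4 K: ΣzᵢP/Pᵢˢᵃᵗ = 1.3055
  T = 373.7 K: ΣzᵢP/Pᵢˢᵃᵗ = 0.3864
  T = 349.0 K: ΣzᵢP/Pᵢˢᵃᵗ = 0.6804
  T = 336.7 K: ΣzᵢP/Pᵢˢᵃᵗ = 0.9311
  T = 330.5 K: ΣzᵢP/Pᵢˢᵃᵗ = 1.1005
  T = 333.6 K: ΣzᵢP/Pᵢˢᵃᵗ = 1.0114
  T = 335.1 K: ΣzᵢP/Pᵢˢᵃᵗ = 0.9715
Interpolating between 333.6 K and 335.1 K gives T ≈ 334.0 K.

T = 334.0 K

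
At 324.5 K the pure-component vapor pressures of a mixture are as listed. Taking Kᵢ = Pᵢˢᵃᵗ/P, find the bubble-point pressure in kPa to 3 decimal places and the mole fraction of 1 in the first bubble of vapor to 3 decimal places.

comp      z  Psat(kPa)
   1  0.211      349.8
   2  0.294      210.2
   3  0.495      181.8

Pbub = 225.598 kPa, y_1 = 0.327

At the bubble point ψ → 0, so ΣzᵢKᵢ = 1 with Kᵢ = Pᵢˢᵃᵗ/P ⇒ P = ΣzᵢPᵢˢᵃᵗ.
P = 0.211·349.8 + 0.294·210.2 + 0.495·181.8 = 225.598 kPa
yᵢ = zᵢPᵢˢᵃᵗ/P ⇒ y_1 = 0.211·349.8/225.598 = 0.327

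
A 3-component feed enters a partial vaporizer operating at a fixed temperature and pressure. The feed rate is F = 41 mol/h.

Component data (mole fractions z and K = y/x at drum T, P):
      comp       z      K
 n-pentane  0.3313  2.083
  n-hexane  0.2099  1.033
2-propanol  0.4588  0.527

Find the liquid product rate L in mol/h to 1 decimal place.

Newton–Raphson from β = 0.59:
  β = 0.5900: g = -0.07531, g' = -0.3424 → β = 0.3700
  β = 0.3700: g = -0.00007, g' = -0.3491 → β = 0.3699
Converged at β = 0.3699.
Then V = β·F = 0.3699·41 = 15.2 mol/h and L = F − V = 25.8 mol/h.

L = 25.8 mol/h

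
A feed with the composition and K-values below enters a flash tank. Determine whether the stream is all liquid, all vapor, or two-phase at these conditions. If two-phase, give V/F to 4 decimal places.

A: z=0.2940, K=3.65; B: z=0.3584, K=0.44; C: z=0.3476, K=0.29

two-phase, V/F = 0.1965

ΣzᵢKᵢ = 1.3316; Σzᵢ/Kᵢ = 2.0937.
Both exceed 1, so a two-phase solution exists.
Let ψ = V/F and solve Σ zᵢ(Kᵢ−1)/(1+ψ(Kᵢ−1)) = 0.
Newton–Raphson from ψ = 0.5:
  ψ = 0.5000: g = -0.32629, g' = -1.0199 → ψ = 0.1801
  ψ = 0.1801: g = 0.02121, g' = -1.3155 → ψ = 0.1962
  ψ = 0.1962: g = 0.00036, g' = -1.2721 → ψ = 0.1965
Converged at ψ = 0.1965.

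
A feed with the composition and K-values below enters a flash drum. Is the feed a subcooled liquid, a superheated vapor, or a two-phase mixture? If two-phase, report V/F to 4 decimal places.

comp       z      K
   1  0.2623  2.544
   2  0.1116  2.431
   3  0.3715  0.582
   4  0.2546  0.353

two-phase, V/F = 0.3101

ΣzᵢKᵢ = 1.2447; Σzᵢ/Kᵢ = 1.5086.
Both exceed 1, so a two-phase solution exists.
Iterate (Newton) starting at ψ = 0.5:
  ψ = 0.5000: g = -0.11817, g' = -0.6134 → ψ = 0.3074
  ψ = 0.3074: g = 0.00178, g' = -0.6493 → ψ = 0.3101
Converged at ψ = 0.3101.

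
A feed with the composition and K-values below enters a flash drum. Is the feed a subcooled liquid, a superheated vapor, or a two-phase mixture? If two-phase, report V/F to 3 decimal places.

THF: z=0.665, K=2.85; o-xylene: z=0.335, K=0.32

ΣzᵢKᵢ = 2.002; Σzᵢ/Kᵢ = 1.280.
Both exceed 1, so a two-phase solution exists.
Let ψ = V/F and solve Σ zᵢ(Kᵢ−1)/(1+ψ(Kᵢ−1)) = 0.
Binary case is linear: z₁(K₁−1)(1+ψ(K₂−1)) + z₂(K₂−1)(1+ψ(K₁−1)) = 0
⇒ ψ = [z₁(K₁−1)+z₂(K₂−1)] / [−(K₁−1)(K₂−1)] = 1.0025/1.2580 = 0.797

two-phase, V/F = 0.797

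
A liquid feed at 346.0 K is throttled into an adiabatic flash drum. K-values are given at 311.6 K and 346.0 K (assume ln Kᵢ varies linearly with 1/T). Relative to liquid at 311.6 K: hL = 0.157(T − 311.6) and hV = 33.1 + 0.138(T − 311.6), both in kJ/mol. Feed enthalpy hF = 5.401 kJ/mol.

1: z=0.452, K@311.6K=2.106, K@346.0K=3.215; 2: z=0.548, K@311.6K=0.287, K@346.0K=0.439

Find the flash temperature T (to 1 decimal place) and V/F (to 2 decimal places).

T = 312.8 K, V/F = 0.16

Adiabatic flash: solve Rachford–Rice at each trial T, then check hF = ψ·hV(T) + (1−ψ)·hL(T).
  T = 311.6 K: K = (2.106, 0.287), RR gives ψ = 0.138, H_out = 4.583 kJ/mol
  T = 346.0 K: K = (3.215, 0.439), RR gives ψ = 0.558, H_out = 23.516 kJ/mol
  T = 328.8 K: K = (2.631, 0.359), RR gives ψ = 0.369, H_out = 14.796 kJ/mol
  T = 320.2 K: K = (2.361, 0.322), RR gives ψ = 0.264, H_out = 10.043 kJ/mol
  T = 315.9 K: K = (2.232, 0.304), RR gives ψ = 0.205, H_out = 7.432 kJ/mol
  T = 313.8 K: K = (2.170, 0.296), RR gives ψ = 0.173, H_out = 6.075 kJ/mol
Linear interpolation between T = 311.6 (H_out = 4.583) and T = 313.8 (H_out = 6.075) on hF = 5.401 gives T ≈ 312.8 K, at which ψ = 0.16.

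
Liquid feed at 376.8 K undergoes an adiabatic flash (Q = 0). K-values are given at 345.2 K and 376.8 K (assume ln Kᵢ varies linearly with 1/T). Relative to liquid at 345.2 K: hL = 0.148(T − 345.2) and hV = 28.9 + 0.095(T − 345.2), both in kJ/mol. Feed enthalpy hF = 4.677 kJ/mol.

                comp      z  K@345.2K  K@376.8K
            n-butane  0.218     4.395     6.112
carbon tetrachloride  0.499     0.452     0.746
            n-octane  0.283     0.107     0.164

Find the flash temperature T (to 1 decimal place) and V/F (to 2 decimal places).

Adiabatic flash: solve Rachford–Rice at each trial T, then check hF = ψ·hV(T) + (1−ψ)·hL(T).
  T = 345.2 K: K = (4.395, 0.452, 0.107), RR gives ψ = 0.092, H_out = 2.669 kJ/mol
  T = 376.8 K: K = (6.112, 0.746, 0.164), RR gives ψ = 0.290, H_out = 12.568 kJ/mol
  T = 361.0 K: K = (5.220, 0.587, 0.134), RR gives ψ = 0.186, H_out = 7.558 kJ/mol
  T = 353.1 K: K = (4.799, 0.517, 0.120), RR gives ψ = 0.139, H_out = 5.122 kJ/mol
  T = 349.1 K: K = (4.592, 0.483, 0.113), RR gives ψ = 0.115, H_out = 3.886 kJ/mol
  T = 351.1 K: K = (4.695, 0.500, 0.117), RR gives ψ = 0.127, H_out = 4.505 kJ/mol
Linear interpolation between T = 351.1 (H_out = 4.505) and T = 353.1 (H_out = 5.122) on hF = 4.677 gives T ≈ 351.7 K, at which ψ = 0.13.

T = 351.7 K, V/F = 0.13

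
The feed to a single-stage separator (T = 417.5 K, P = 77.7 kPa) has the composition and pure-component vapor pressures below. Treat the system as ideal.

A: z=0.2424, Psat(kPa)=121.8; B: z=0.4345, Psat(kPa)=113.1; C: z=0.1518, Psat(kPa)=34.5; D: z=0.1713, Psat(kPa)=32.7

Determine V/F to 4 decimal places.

V/F = 0.5375

Raoult's law: Kᵢ = Pᵢˢᵃᵗ/P = Pᵢˢᵃᵗ/77.7.
  K_A = 121.8/77.7 = 1.567568, K_B = 113.1/77.7 = 1.455598, K_C = 34.5/77.7 = 0.444015, K_D = 32.7/77.7 = 0.420849
Material balance + equilibrium reduce to Σ zᵢ(Kᵢ−1)/(1+V/F(Kᵢ−1)) = 0.
g(0) = ΣzᵢKᵢ − 1 = 0.1519 and g(1) = 1 − Σzᵢ/Kᵢ = -0.2021, so a root lies in (0, 1).
Newton–Raphson from V/F = 0.32:
  V/F = 0.3200: g = 0.06476, g' = -0.2806 → V/F = 0.5508
  V/F = 0.5508: g = -0.00426, g' = -0.3243 → V/F = 0.5376
  V/F = 0.5376: g = -0.00002, g' = -0.3207 → V/F = 0.5375
Converged at V/F = 0.5375.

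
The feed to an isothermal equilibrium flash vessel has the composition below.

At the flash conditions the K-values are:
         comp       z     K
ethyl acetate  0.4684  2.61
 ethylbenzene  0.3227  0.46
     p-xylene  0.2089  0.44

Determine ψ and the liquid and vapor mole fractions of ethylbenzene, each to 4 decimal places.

ψ = 0.5247, x_ethylbenzene = 0.4503, y_ethylbenzene = 0.2071

Rachford–Rice: g(ψ) = Σ zᵢ(Kᵢ−1)/(1+ψ(Kᵢ−1)) = 0.
Check two-phase: ΣzᵢKᵢ = 1.4629 > 1 and Σzᵢ/Kᵢ = 1.3558 > 1, so g(0) = 0.4629 > 0 and g(1) = -0.3558 < 0.
Newton–Raphson from ψ = 0.38:
  ψ = 0.3800: g = 0.10002, g' = -0.7220 → ψ = 0.5185
  ψ = 0.5185: g = 0.00412, g' = -0.6723 → ψ = 0.5247
Converged at ψ = 0.5247.
Compositions from xᵢ = zᵢ/(1+ψ(Kᵢ−1)), yᵢ = Kᵢxᵢ:
  ethyl acetate: x = 0.2539, y = 0.6627
  ethylbenzene: x = 0.4503, y = 0.2071
  p-xylene: x = 0.2958, y = 0.1302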